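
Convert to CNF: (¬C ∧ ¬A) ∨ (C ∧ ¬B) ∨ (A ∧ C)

(¬C ∨ ¬B ∨ A) ∧ (¬A ∨ C)

(¬C ∧ ¬A) ∨ (C ∧ ¬B) ∨ (A ∧ C)
⇔ (¬C ∨ C ∨ A) ∧ (¬C ∨ C ∨ C) ∧ (¬C ∨ ¬B ∨ A) ∧ (¬C ∨ ¬B ∨ C) ∧ (¬A ∨ C ∨ A) ∧ (¬A ∨ C ∨ C) ∧ (¬A ∨ ¬B ∨ A) ∧ (¬A ∨ ¬B ∨ C)   — distribute ∨ over ∧
⇔ (¬C ∨ ¬B ∨ A) ∧ (¬A ∨ C)   — simplify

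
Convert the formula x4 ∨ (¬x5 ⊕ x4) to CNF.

x4 ∨ ¬x5

x4 ∨ (¬x5 ⊕ x4)
= x4 ∨ ((¬x5 ∨ x4) ∧ ¬(¬x5 ∧ x4))   [expand ⊕]
= x4 ∨ ((¬x5 ∨ x4) ∧ (¬¬x5 ∨ ¬x4))   [De Morgan]
= x4 ∨ ((¬x5 ∨ x4) ∧ (x5 ∨ ¬x4))   [double negation]
= (x4 ∨ ¬x5 ∨ x4) ∧ (x4 ∨ x5 ∨ ¬x4)   [distribute ∨ over ∧]
= x4 ∨ ¬x5   [simplify]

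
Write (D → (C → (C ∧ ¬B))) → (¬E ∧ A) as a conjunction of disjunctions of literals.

(D ∨ ¬E) ∧ (D ∨ A) ∧ (C ∨ ¬E) ∧ (C ∨ A) ∧ (¬C ∨ B ∨ ¬E) ∧ (¬C ∨ B ∨ A)

(D → (C → (C ∧ ¬B))) → (¬E ∧ A)
≡ ¬(D → (C → (C ∧ ¬B))) ∨ (¬E ∧ A)   [eliminate →]
≡ ¬(¬D ∨ (C → (C ∧ ¬B))) ∨ (¬E ∧ A)   [eliminate →]
≡ ¬(¬D ∨ ¬C ∨ (C ∧ ¬B)) ∨ (¬E ∧ A)   [eliminate →]
≡ (¬¬D ∧ ¬¬C ∧ ¬(C ∧ ¬B)) ∨ (¬E ∧ A)   [De Morgan]
≡ (D ∧ ¬¬C ∧ ¬(C ∧ ¬B)) ∨ (¬E ∧ A)   [double negation]
≡ (D ∧ C ∧ ¬(C ∧ ¬B)) ∨ (¬E ∧ A)   [double negation]
≡ (D ∧ C ∧ (¬C ∨ ¬¬B)) ∨ (¬E ∧ A)   [De Morgan]
≡ (D ∧ C ∧ (¬C ∨ B)) ∨ (¬E ∧ A)   [double negation]
≡ (D ∨ ¬E) ∧ (D ∨ A) ∧ (C ∨ ¬E) ∧ (C ∨ A) ∧ (¬C ∨ B ∨ ¬E) ∧ (¬C ∨ B ∨ A)   [distribute ∨ over ∧]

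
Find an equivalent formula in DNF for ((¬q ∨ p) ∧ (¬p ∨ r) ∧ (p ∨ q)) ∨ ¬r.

(p ∧ r) ∨ ¬r

((¬q ∨ p) ∧ (¬p ∨ r) ∧ (p ∨ q)) ∨ ¬r
≡ (¬q ∧ ¬p ∧ p) ∨ (¬q ∧ ¬p ∧ q) ∨ (¬q ∧ r ∧ p) ∨ (¬q ∧ r ∧ q) ∨ (p ∧ ¬p ∧ p) ∨ (p ∧ ¬p ∧ q) ∨ (p ∧ r ∧ p) ∨ (p ∧ r ∧ q) ∨ ¬r   — distribute ∧ over ∨
≡ (p ∧ r) ∨ ¬r   — simplify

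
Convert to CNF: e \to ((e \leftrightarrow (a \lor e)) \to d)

e \to ((e \leftrightarrow (a \lor e)) \to d)
≡ \lnot e \lor ((e \leftrightarrow (a \lor e)) \to d)   [eliminate \to]
≡ \lnot e \lor \lnot (e \leftrightarrow (a \lor e)) \lor d   [eliminate \to]
≡ \lnot e \lor \lnot ((e \to (a \lor e)) \land ((a \lor e) \to e)) \lor d   [eliminate \leftrightarrow]
≡ \lnot e \lor \lnot ((\lnot e \lor a \lor e) \land ((a \lor e) \to e)) \lor d   [eliminate \to]
≡ \lnot e \lor \lnot ((\lnot e \lor a \lor e) \land (\lnot (a \lor e) \lor e)) \lor d   [eliminate \to]
≡ \lnot e \lor \lnot (\lnot e \lor a \lor e) \lor \lnot (\lnot (a \lor e) \lor e) \lor d   [De Morgan]
≡ \lnot e \lor (\lnot \lnot e \land \lnot a \land \lnot e) \lor \lnot (\lnot (a \lor e) \lor e) \lor d   [De Morgan]
≡ \lnot e \lor (e \land \lnot a \land \lnot e) \lor \lnot (\lnot (a \lor e) \lor e) \lor d   [double negation]
≡ \lnot e \lor (e \land \lnot a \land \lnot e) \lor (\lnot \lnot (a \lor e) \land \lnot e) \lor d   [De Morgan]
≡ \lnot e \lor (e \land \lnot a \land \lnot e) \lor ((a \lor e) \land \lnot e) \lor d   [double negation]
≡ (\lnot e \lor e \lor a \lor e \lor d) \land (\lnot e \lor e \lor \lnot e \lor d) \land (\lnot e \lor \lnot a \lor a \lor e \lor d) \land (\lnot e \lor \lnot a \lor \lnot e \lor d) \land (\lnot e \lor \lnot e \lor a \lor e \lor d) \land (\lnot e \lor \lnot e \lor \lnot e \lor d)   [distribute \lor over \land]
≡ \lnot e \lor d   [simplify]

\lnot e \lor d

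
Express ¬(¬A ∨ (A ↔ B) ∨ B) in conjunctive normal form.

A ∧ ¬B

¬(¬A ∨ (A ↔ B) ∨ B)
= ¬(¬A ∨ ((A → B) ∧ (B → A)) ∨ B)
= ¬(¬A ∨ ((¬A ∨ B) ∧ (B → A)) ∨ B)
= ¬(¬A ∨ ((¬A ∨ B) ∧ (¬B ∨ A)) ∨ B)
= ¬¬A ∧ ¬((¬A ∨ B) ∧ (¬B ∨ A)) ∧ ¬B
= A ∧ ¬((¬A ∨ B) ∧ (¬B ∨ A)) ∧ ¬B
= A ∧ (¬(¬A ∨ B) ∨ ¬(¬B ∨ A)) ∧ ¬B
= A ∧ ((¬¬A ∧ ¬B) ∨ ¬(¬B ∨ A)) ∧ ¬B
= A ∧ ((A ∧ ¬B) ∨ ¬(¬B ∨ A)) ∧ ¬B
= A ∧ ((A ∧ ¬B) ∨ (¬¬B ∧ ¬A)) ∧ ¬B
= A ∧ ((A ∧ ¬B) ∨ (B ∧ ¬A)) ∧ ¬B
= A ∧ (A ∨ B) ∧ (A ∨ ¬A) ∧ (¬B ∨ B) ∧ (¬B ∨ ¬A) ∧ ¬B
= A ∧ ¬B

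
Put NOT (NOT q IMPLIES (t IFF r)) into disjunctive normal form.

NOT (NOT q IMPLIES (t IFF r))
≡ NOT (NOT NOT q OR (t IFF r))   — eliminate IMPLIES
≡ NOT (NOT NOT q OR ((t IMPLIES r) AND (r IMPLIES t)))   — eliminate IFF
≡ NOT (NOT NOT q OR ((NOT t OR r) AND (r IMPLIES t)))   — eliminate IMPLIES
≡ NOT (NOT NOT q OR ((NOT t OR r) AND (NOT r OR t)))   — eliminate IMPLIES
≡ NOT NOT NOT q AND NOT ((NOT t OR r) AND (NOT r OR t))   — De Morgan
≡ NOT q AND NOT ((NOT t OR r) AND (NOT r OR t))   — double negation
≡ NOT q AND (NOT (NOT t OR r) OR NOT (NOT r OR t))   — De Morgan
≡ NOT q AND ((NOT NOT t AND NOT r) OR NOT (NOT r OR t))   — De Morgan
≡ NOT q AND ((t AND NOT r) OR NOT (NOT r OR t))   — double negation
≡ NOT q AND ((t AND NOT r) OR (NOT NOT r AND NOT t))   — De Morgan
≡ NOT q AND ((t AND NOT r) OR (r AND NOT t))   — double negation
≡ (NOT q AND t AND NOT r) OR (NOT q AND r AND NOT t)   — distribute AND over OR

(NOT q AND t AND NOT r) OR (NOT q AND r AND NOT t)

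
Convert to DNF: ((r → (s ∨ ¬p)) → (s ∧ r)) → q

((r → (s ∨ ¬p)) → (s ∧ r)) → q
≡ ¬((r → (s ∨ ¬p)) → (s ∧ r)) ∨ q   [eliminate →]
≡ ¬(¬(r → (s ∨ ¬p)) ∨ (s ∧ r)) ∨ q   [eliminate →]
≡ ¬(¬(¬r ∨ s ∨ ¬p) ∨ (s ∧ r)) ∨ q   [eliminate →]
≡ (¬¬(¬r ∨ s ∨ ¬p) ∧ ¬(s ∧ r)) ∨ q   [De Morgan]
≡ ((¬r ∨ s ∨ ¬p) ∧ ¬(s ∧ r)) ∨ q   [double negation]
≡ ((¬r ∨ s ∨ ¬p) ∧ (¬s ∨ ¬r)) ∨ q   [De Morgan]
≡ (¬r ∧ ¬s) ∨ (¬r ∧ ¬r) ∨ (s ∧ ¬s) ∨ (s ∧ ¬r) ∨ (¬p ∧ ¬s) ∨ (¬p ∧ ¬r) ∨ q   [distribute ∧ over ∨]
≡ ¬r ∨ (¬p ∧ ¬s) ∨ q   [simplify]

¬r ∨ (¬p ∧ ¬s) ∨ q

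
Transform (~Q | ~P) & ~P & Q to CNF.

~P & Q

(~Q | ~P) & ~P & Q
≡ ~P & Q   [simplify]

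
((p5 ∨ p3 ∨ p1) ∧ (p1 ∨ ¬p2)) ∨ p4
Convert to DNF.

(p5 ∧ ¬p2) ∨ (p3 ∧ ¬p2) ∨ p1 ∨ p4

((p5 ∨ p3 ∨ p1) ∧ (p1 ∨ ¬p2)) ∨ p4
= (p5 ∧ p1) ∨ (p5 ∧ ¬p2) ∨ (p3 ∧ p1) ∨ (p3 ∧ ¬p2) ∨ (p1 ∧ p1) ∨ (p1 ∧ ¬p2) ∨ p4   [distribute ∧ over ∨]
= (p5 ∧ ¬p2) ∨ (p3 ∧ ¬p2) ∨ p1 ∨ p4   [simplify]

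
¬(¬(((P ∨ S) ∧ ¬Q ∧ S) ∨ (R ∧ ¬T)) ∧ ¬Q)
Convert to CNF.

¬(¬(((P ∨ S) ∧ ¬Q ∧ S) ∨ (R ∧ ¬T)) ∧ ¬Q)
≡ ¬¬(((P ∨ S) ∧ ¬Q ∧ S) ∨ (R ∧ ¬T)) ∨ ¬¬Q   (De Morgan)
≡ ((P ∨ S) ∧ ¬Q ∧ S) ∨ (R ∧ ¬T) ∨ ¬¬Q   (double negation)
≡ ((P ∨ S) ∧ ¬Q ∧ S) ∨ (R ∧ ¬T) ∨ Q   (double negation)
≡ (P ∨ S ∨ R ∨ Q) ∧ (P ∨ S ∨ ¬T ∨ Q) ∧ (¬Q ∨ R ∨ Q) ∧ (¬Q ∨ ¬T ∨ Q) ∧ (S ∨ R ∨ Q) ∧ (S ∨ ¬T ∨ Q)   (distribute ∨ over ∧)
≡ (S ∨ R ∨ Q) ∧ (S ∨ ¬T ∨ Q)   (simplify)

(S ∨ R ∨ Q) ∧ (S ∨ ¬T ∨ Q)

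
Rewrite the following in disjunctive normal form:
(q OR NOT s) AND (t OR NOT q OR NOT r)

(q OR NOT s) AND (t OR NOT q OR NOT r)
= (q AND t) OR (q AND NOT q) OR (q AND NOT r) OR (NOT s AND t) OR (NOT s AND NOT q) OR (NOT s AND NOT r)   [distribute AND over OR]
= (q AND t) OR (q AND NOT r) OR (NOT s AND t) OR (NOT s AND NOT q) OR (NOT s AND NOT r)   [simplify]

(q AND t) OR (q AND NOT r) OR (NOT s AND t) OR (NOT s AND NOT q) OR (NOT s AND NOT r)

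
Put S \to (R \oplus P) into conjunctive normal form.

S \to (R \oplus P)
≡ \lnot S \lor (R \oplus P)
≡ \lnot S \lor ((R \lor P) \land \lnot (R \land P))
≡ \lnot S \lor ((R \lor P) \land (\lnot R \lor \lnot P))
≡ (\lnot S \lor R \lor P) \land (\lnot S \lor \lnot R \lor \lnot P)

(\lnot S \lor R \lor P) \land (\lnot S \lor \lnot R \lor \lnot P)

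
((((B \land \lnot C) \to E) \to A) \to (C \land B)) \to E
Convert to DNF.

(B \land \lnot C \land \lnot E) \lor (A \land \lnot C) \lor (A \land \lnot B) \lor E

((((B \land \lnot C) \to E) \to A) \to (C \land B)) \to E
= \lnot ((((B \land \lnot C) \to E) \to A) \to (C \land B)) \lor E   [eliminate \to]
= \lnot (\lnot (((B \land \lnot C) \to E) \to A) \lor (C \land B)) \lor E   [eliminate \to]
= \lnot (\lnot (\lnot ((B \land \lnot C) \to E) \lor A) \lor (C \land B)) \lor E   [eliminate \to]
= \lnot (\lnot (\lnot (\lnot (B \land \lnot C) \lor E) \lor A) \lor (C \land B)) \lor E   [eliminate \to]
= (\lnot \lnot (\lnot (\lnot (B \land \lnot C) \lor E) \lor A) \land \lnot (C \land B)) \lor E   [De Morgan]
= ((\lnot (\lnot (B \land \lnot C) \lor E) \lor A) \land \lnot (C \land B)) \lor E   [double negation]
= (((\lnot \lnot (B \land \lnot C) \land \lnot E) \lor A) \land \lnot (C \land B)) \lor E   [De Morgan]
= (((B \land \lnot C \land \lnot E) \lor A) \land \lnot (C \land B)) \lor E   [double negation]
= (((B \land \lnot C \land \lnot E) \lor A) \land (\lnot C \lor \lnot B)) \lor E   [De Morgan]
= (B \land \lnot C \land \lnot E \land \lnot C) \lor (B \land \lnot C \land \lnot E \land \lnot B) \lor (A \land \lnot C) \lor (A \land \lnot B) \lor E   [distribute \land over \lor]
= (B \land \lnot C \land \lnot E) \lor (A \land \lnot C) \lor (A \land \lnot B) \lor E   [simplify]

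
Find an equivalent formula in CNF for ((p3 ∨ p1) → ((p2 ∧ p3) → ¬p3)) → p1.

(p3 ∨ p1) ∧ (p2 ∨ p1)

((p3 ∨ p1) → ((p2 ∧ p3) → ¬p3)) → p1
≡ ¬((p3 ∨ p1) → ((p2 ∧ p3) → ¬p3)) ∨ p1
≡ ¬(¬(p3 ∨ p1) ∨ ((p2 ∧ p3) → ¬p3)) ∨ p1
≡ ¬(¬(p3 ∨ p1) ∨ ¬(p2 ∧ p3) ∨ ¬p3) ∨ p1
≡ (¬¬(p3 ∨ p1) ∧ ¬¬(p2 ∧ p3) ∧ ¬¬p3) ∨ p1
≡ ((p3 ∨ p1) ∧ ¬¬(p2 ∧ p3) ∧ ¬¬p3) ∨ p1
≡ ((p3 ∨ p1) ∧ p2 ∧ p3 ∧ ¬¬p3) ∨ p1
≡ ((p3 ∨ p1) ∧ p2 ∧ p3 ∧ p3) ∨ p1
≡ (p3 ∨ p1 ∨ p1) ∧ (p2 ∨ p1) ∧ (p3 ∨ p1) ∧ (p3 ∨ p1)
≡ (p3 ∨ p1) ∧ (p2 ∨ p1)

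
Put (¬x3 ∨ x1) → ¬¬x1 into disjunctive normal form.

(x3 ∧ ¬x1) ∨ x1

(¬x3 ∨ x1) → ¬¬x1
≡ ¬(¬x3 ∨ x1) ∨ ¬¬x1   [eliminate →]
≡ (¬¬x3 ∧ ¬x1) ∨ ¬¬x1   [De Morgan]
≡ (x3 ∧ ¬x1) ∨ ¬¬x1   [double negation]
≡ (x3 ∧ ¬x1) ∨ x1   [double negation]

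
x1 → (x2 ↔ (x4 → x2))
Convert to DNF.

x1 → (x2 ↔ (x4 → x2))
≡ ¬x1 ∨ (x2 ↔ (x4 → x2))   — eliminate →
≡ ¬x1 ∨ ((x2 → (x4 → x2)) ∧ ((x4 → x2) → x2))   — eliminate ↔
≡ ¬x1 ∨ ((¬x2 ∨ (x4 → x2)) ∧ ((x4 → x2) → x2))   — eliminate →
≡ ¬x1 ∨ ((¬x2 ∨ ¬x4 ∨ x2) ∧ ((x4 → x2) → x2))   — eliminate →
≡ ¬x1 ∨ ((¬x2 ∨ ¬x4 ∨ x2) ∧ (¬(x4 → x2) ∨ x2))   — eliminate →
≡ ¬x1 ∨ ((¬x2 ∨ ¬x4 ∨ x2) ∧ (¬(¬x4 ∨ x2) ∨ x2))   — eliminate →
≡ ¬x1 ∨ ((¬x2 ∨ ¬x4 ∨ x2) ∧ ((¬¬x4 ∧ ¬x2) ∨ x2))   — De Morgan
≡ ¬x1 ∨ ((¬x2 ∨ ¬x4 ∨ x2) ∧ ((x4 ∧ ¬x2) ∨ x2))   — double negation
≡ ¬x1 ∨ (¬x2 ∧ x4 ∧ ¬x2) ∨ (¬x2 ∧ x2) ∨ (¬x4 ∧ x4 ∧ ¬x2) ∨ (¬x4 ∧ x2) ∨ (x2 ∧ x4 ∧ ¬x2) ∨ (x2 ∧ x2)   — distribute ∧ over ∨
≡ ¬x1 ∨ (¬x2 ∧ x4) ∨ x2   — simplify

¬x1 ∨ (¬x2 ∧ x4) ∨ x2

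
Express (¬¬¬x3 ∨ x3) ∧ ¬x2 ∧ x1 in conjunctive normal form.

(¬¬¬x3 ∨ x3) ∧ ¬x2 ∧ x1
⇔ (¬x3 ∨ x3) ∧ ¬x2 ∧ x1   (double negation)
⇔ ¬x2 ∧ x1   (simplify)

¬x2 ∧ x1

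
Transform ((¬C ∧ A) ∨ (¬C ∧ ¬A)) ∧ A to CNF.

¬C ∧ A

((¬C ∧ A) ∨ (¬C ∧ ¬A)) ∧ A
⇔ (¬C ∨ ¬C) ∧ (¬C ∨ ¬A) ∧ (A ∨ ¬C) ∧ (A ∨ ¬A) ∧ A   [distribute ∨ over ∧]
⇔ ¬C ∧ A   [simplify]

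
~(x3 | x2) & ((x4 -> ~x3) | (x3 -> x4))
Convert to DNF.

~(x3 | x2) & ((x4 -> ~x3) | (x3 -> x4))
⇔ ~(x3 | x2) & (~x4 | ~x3 | (x3 -> x4))
⇔ ~(x3 | x2) & (~x4 | ~x3 | ~x3 | x4)
⇔ ~x3 & ~x2 & (~x4 | ~x3 | ~x3 | x4)
⇔ (~x3 & ~x2 & ~x4) | (~x3 & ~x2 & ~x3) | (~x3 & ~x2 & ~x3) | (~x3 & ~x2 & x4)
⇔ ~x3 & ~x2

~x3 & ~x2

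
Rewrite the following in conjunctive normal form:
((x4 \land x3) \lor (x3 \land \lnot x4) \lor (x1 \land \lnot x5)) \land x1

(x3 \lor \lnot x5) \land x1

((x4 \land x3) \lor (x3 \land \lnot x4) \lor (x1 \land \lnot x5)) \land x1
≡ (x4 \lor x3 \lor x1) \land (x4 \lor x3 \lor \lnot x5) \land (x4 \lor \lnot x4 \lor x1) \land (x4 \lor \lnot x4 \lor \lnot x5) \land (x3 \lor x3 \lor x1) \land (x3 \lor x3 \lor \lnot x5) \land (x3 \lor \lnot x4 \lor x1) \land (x3 \lor \lnot x4 \lor \lnot x5) \land x1
≡ (x3 \lor \lnot x5) \land x1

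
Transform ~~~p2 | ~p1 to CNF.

~p2 | ~p1

~~~p2 | ~p1
⇔ ~p2 | ~p1   — double negation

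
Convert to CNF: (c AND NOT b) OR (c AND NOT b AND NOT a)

(c AND NOT b) OR (c AND NOT b AND NOT a)
≡ (c OR c) AND (c OR NOT b) AND (c OR NOT a) AND (NOT b OR c) AND (NOT b OR NOT b) AND (NOT b OR NOT a)   [distribute OR over AND]
≡ c AND NOT b   [simplify]

c AND NOT b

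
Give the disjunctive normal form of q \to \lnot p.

\lnot q \lor \lnot p

q \to \lnot p
⇔ \lnot q \lor \lnot p   — eliminate \to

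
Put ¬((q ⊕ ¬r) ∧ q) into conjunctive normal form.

¬q ∨ ¬r

¬((q ⊕ ¬r) ∧ q)
= ¬((q ∨ ¬r) ∧ ¬(q ∧ ¬r) ∧ q)   (expand ⊕)
= ¬(q ∨ ¬r) ∨ ¬¬(q ∧ ¬r) ∨ ¬q   (De Morgan)
= (¬q ∧ ¬¬r) ∨ ¬¬(q ∧ ¬r) ∨ ¬q   (De Morgan)
= (¬q ∧ r) ∨ ¬¬(q ∧ ¬r) ∨ ¬q   (double negation)
= (¬q ∧ r) ∨ (q ∧ ¬r) ∨ ¬q   (double negation)
= (¬q ∨ q ∨ ¬q) ∧ (¬q ∨ ¬r ∨ ¬q) ∧ (r ∨ q ∨ ¬q) ∧ (r ∨ ¬r ∨ ¬q)   (distribute ∨ over ∧)
= ¬q ∨ ¬r   (simplify)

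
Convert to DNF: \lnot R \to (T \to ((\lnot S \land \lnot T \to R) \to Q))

\lnot R \to (T \to ((\lnot S \land \lnot T \to R) \to Q))
≡ \lnot \lnot R \lor (T \to ((\lnot S \land \lnot T \to R) \to Q))   (eliminate \to)
≡ \lnot \lnot R \lor \lnot T \lor ((\lnot S \land \lnot T \to R) \to Q)   (eliminate \to)
≡ \lnot \lnot R \lor \lnot T \lor \lnot (\lnot S \land \lnot T \to R) \lor Q   (eliminate \to)
≡ \lnot \lnot R \lor \lnot T \lor \lnot (\lnot (\lnot S \land \lnot T) \lor R) \lor Q   (eliminate \to)
≡ R \lor \lnot T \lor \lnot (\lnot (\lnot S \land \lnot T) \lor R) \lor Q   (double negation)
≡ R \lor \lnot T \lor \lnot \lnot (\lnot S \land \lnot T) \land \lnot R \lor Q   (De Morgan)
≡ R \lor \lnot T \lor \lnot S \land \lnot T \land \lnot R \lor Q   (double negation)
≡ R \lor \lnot T \lor Q   (simplify)

R \lor \lnot T \lor Q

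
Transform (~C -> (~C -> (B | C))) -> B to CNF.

(~C -> (~C -> (B | C))) -> B
= ~(~C -> (~C -> (B | C))) | B   (eliminate ->)
= ~(~~C | (~C -> (B | C))) | B   (eliminate ->)
= ~(~~C | ~~C | B | C) | B   (eliminate ->)
= (~~~C & ~~~C & ~B & ~C) | B   (De Morgan)
= (~C & ~~~C & ~B & ~C) | B   (double negation)
= (~C & ~C & ~B & ~C) | B   (double negation)
= (~C | B) & (~C | B) & (~B | B) & (~C | B)   (distribute | over &)
= ~C | B   (simplify)

~C | B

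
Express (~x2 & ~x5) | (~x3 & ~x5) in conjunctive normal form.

(~x2 | ~x3) & ~x5

(~x2 & ~x5) | (~x3 & ~x5)
= (~x2 | ~x3) & (~x2 | ~x5) & (~x5 | ~x3) & (~x5 | ~x5)
= (~x2 | ~x3) & ~x5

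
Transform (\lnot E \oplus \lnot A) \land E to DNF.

E \land \lnot A

(\lnot E \oplus \lnot A) \land E
= ((\lnot E \land \lnot \lnot A) \lor (\lnot \lnot E \land \lnot A)) \land E   [expand \oplus]
= ((\lnot E \land A) \lor (\lnot \lnot E \land \lnot A)) \land E   [double negation]
= ((\lnot E \land A) \lor (E \land \lnot A)) \land E   [double negation]
= (\lnot E \land A \land E) \lor (E \land \lnot A \land E)   [distribute \land over \lor]
= E \land \lnot A   [simplify]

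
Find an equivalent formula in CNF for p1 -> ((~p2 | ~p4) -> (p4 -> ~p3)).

~p1 | p2 | ~p4 | ~p3

p1 -> ((~p2 | ~p4) -> (p4 -> ~p3))
≡ ~p1 | ((~p2 | ~p4) -> (p4 -> ~p3))
≡ ~p1 | ~(~p2 | ~p4) | (p4 -> ~p3)
≡ ~p1 | ~(~p2 | ~p4) | ~p4 | ~p3
≡ ~p1 | (~~p2 & ~~p4) | ~p4 | ~p3
≡ ~p1 | (p2 & ~~p4) | ~p4 | ~p3
≡ ~p1 | (p2 & p4) | ~p4 | ~p3
≡ (~p1 | p2 | ~p4 | ~p3) & (~p1 | p4 | ~p4 | ~p3)
≡ ~p1 | p2 | ~p4 | ~p3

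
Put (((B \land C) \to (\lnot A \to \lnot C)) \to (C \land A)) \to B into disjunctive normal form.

(\lnot B \land \lnot A) \lor \lnot C \lor B

(((B \land C) \to (\lnot A \to \lnot C)) \to (C \land A)) \to B
⇔ \lnot (((B \land C) \to (\lnot A \to \lnot C)) \to (C \land A)) \lor B   — eliminate \to
⇔ \lnot (\lnot ((B \land C) \to (\lnot A \to \lnot C)) \lor (C \land A)) \lor B   — eliminate \to
⇔ \lnot (\lnot (\lnot (B \land C) \lor (\lnot A \to \lnot C)) \lor (C \land A)) \lor B   — eliminate \to
⇔ \lnot (\lnot (\lnot (B \land C) \lor \lnot \lnot A \lor \lnot C) \lor (C \land A)) \lor B   — eliminate \to
⇔ (\lnot \lnot (\lnot (B \land C) \lor \lnot \lnot A \lor \lnot C) \land \lnot (C \land A)) \lor B   — De Morgan
⇔ ((\lnot (B \land C) \lor \lnot \lnot A \lor \lnot C) \land \lnot (C \land A)) \lor B   — double negation
⇔ ((\lnot B \lor \lnot C \lor \lnot \lnot A \lor \lnot C) \land \lnot (C \land A)) \lor B   — De Morgan
⇔ ((\lnot B \lor \lnot C \lor A \lor \lnot C) \land \lnot (C \land A)) \lor B   — double negation
⇔ ((\lnot B \lor \lnot C \lor A \lor \lnot C) \land (\lnot C \lor \lnot A)) \lor B   — De Morgan
⇔ (\lnot B \land \lnot C) \lor (\lnot B \land \lnot A) \lor (\lnot C \land \lnot C) \lor (\lnot C \land \lnot A) \lor (A \land \lnot C) \lor (A \land \lnot A) \lor (\lnot C \land \lnot C) \lor (\lnot C \land \lnot A) \lor B   — distribute \land over \lor
⇔ (\lnot B \land \lnot A) \lor \lnot C \lor B   — simplify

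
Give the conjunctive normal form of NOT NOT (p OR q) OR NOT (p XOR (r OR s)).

NOT NOT (p OR q) OR NOT (p XOR (r OR s))
≡ NOT NOT (p OR q) OR NOT ((p OR r OR s) AND NOT (p AND (r OR s)))   (expand XOR)
≡ p OR q OR NOT ((p OR r OR s) AND NOT (p AND (r OR s)))   (double negation)
≡ p OR q OR NOT (p OR r OR s) OR NOT NOT (p AND (r OR s))   (De Morgan)
≡ p OR q OR (NOT p AND NOT r AND NOT s) OR NOT NOT (p AND (r OR s))   (De Morgan)
≡ p OR q OR (NOT p AND NOT r AND NOT s) OR (p AND (r OR s))   (double negation)
≡ (p OR q OR NOT p OR p) AND (p OR q OR NOT p OR r OR s) AND (p OR q OR NOT r OR p) AND (p OR q OR NOT r OR r OR s) AND (p OR q OR NOT s OR p) AND (p OR q OR NOT s OR r OR s)   (distribute OR over AND)
≡ (p OR q OR NOT r) AND (p OR q OR NOT s)   (simplify)

(p OR q OR NOT r) AND (p OR q OR NOT s)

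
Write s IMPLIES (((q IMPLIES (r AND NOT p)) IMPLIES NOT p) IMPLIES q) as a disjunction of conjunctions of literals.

NOT s OR (NOT q AND p) OR q

s IMPLIES (((q IMPLIES (r AND NOT p)) IMPLIES NOT p) IMPLIES q)
⇔ NOT s OR (((q IMPLIES (r AND NOT p)) IMPLIES NOT p) IMPLIES q)
⇔ NOT s OR NOT ((q IMPLIES (r AND NOT p)) IMPLIES NOT p) OR q
⇔ NOT s OR NOT (NOT (q IMPLIES (r AND NOT p)) OR NOT p) OR q
⇔ NOT s OR NOT (NOT (NOT q OR (r AND NOT p)) OR NOT p) OR q
⇔ NOT s OR (NOT NOT (NOT q OR (r AND NOT p)) AND NOT NOT p) OR q
⇔ NOT s OR ((NOT q OR (r AND NOT p)) AND NOT NOT p) OR q
⇔ NOT s OR ((NOT q OR (r AND NOT p)) AND p) OR q
⇔ NOT s OR (NOT q AND p) OR (r AND NOT p AND p) OR q
⇔ NOT s OR (NOT q AND p) OR q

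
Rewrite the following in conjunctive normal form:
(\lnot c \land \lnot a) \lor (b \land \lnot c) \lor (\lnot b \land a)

(\lnot c \land \lnot a) \lor (b \land \lnot c) \lor (\lnot b \land a)
≡ (\lnot c \lor b \lor \lnot b) \land (\lnot c \lor b \lor a) \land (\lnot c \lor \lnot c \lor \lnot b) \land (\lnot c \lor \lnot c \lor a) \land (\lnot a \lor b \lor \lnot b) \land (\lnot a \lor b \lor a) \land (\lnot a \lor \lnot c \lor \lnot b) \land (\lnot a \lor \lnot c \lor a)   — distribute \lor over \land
≡ (\lnot c \lor \lnot b) \land (\lnot c \lor a)   — simplify

(\lnot c \lor \lnot b) \land (\lnot c \lor a)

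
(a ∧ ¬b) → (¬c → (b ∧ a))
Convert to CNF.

(a ∧ ¬b) → (¬c → (b ∧ a))
≡ ¬(a ∧ ¬b) ∨ (¬c → (b ∧ a))   [eliminate →]
≡ ¬(a ∧ ¬b) ∨ ¬¬c ∨ (b ∧ a)   [eliminate →]
≡ ¬a ∨ ¬¬b ∨ ¬¬c ∨ (b ∧ a)   [De Morgan]
≡ ¬a ∨ b ∨ ¬¬c ∨ (b ∧ a)   [double negation]
≡ ¬a ∨ b ∨ c ∨ (b ∧ a)   [double negation]
≡ (¬a ∨ b ∨ c ∨ b) ∧ (¬a ∨ b ∨ c ∨ a)   [distribute ∨ over ∧]
≡ ¬a ∨ b ∨ c   [simplify]

¬a ∨ b ∨ c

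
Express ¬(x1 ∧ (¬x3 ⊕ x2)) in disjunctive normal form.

¬(x1 ∧ (¬x3 ⊕ x2))
≡ ¬(x1 ∧ (¬x3 ∧ ¬x2 ∨ ¬¬x3 ∧ x2))   [expand ⊕]
≡ ¬x1 ∨ ¬(¬x3 ∧ ¬x2 ∨ ¬¬x3 ∧ x2)   [De Morgan]
≡ ¬x1 ∨ ¬(¬x3 ∧ ¬x2) ∧ ¬(¬¬x3 ∧ x2)   [De Morgan]
≡ ¬x1 ∨ (¬¬x3 ∨ ¬¬x2) ∧ ¬(¬¬x3 ∧ x2)   [De Morgan]
≡ ¬x1 ∨ (x3 ∨ ¬¬x2) ∧ ¬(¬¬x3 ∧ x2)   [double negation]
≡ ¬x1 ∨ (x3 ∨ x2) ∧ ¬(¬¬x3 ∧ x2)   [double negation]
≡ ¬x1 ∨ (x3 ∨ x2) ∧ (¬¬¬x3 ∨ ¬x2)   [De Morgan]
≡ ¬x1 ∨ (x3 ∨ x2) ∧ (¬x3 ∨ ¬x2)   [double negation]
≡ ¬x1 ∨ x3 ∧ ¬x3 ∨ x3 ∧ ¬x2 ∨ x2 ∧ ¬x3 ∨ x2 ∧ ¬x2   [distribute ∧ over ∨]
≡ ¬x1 ∨ x3 ∧ ¬x2 ∨ x2 ∧ ¬x3   [simplify]

¬x1 ∨ x3 ∧ ¬x2 ∨ x2 ∧ ¬x3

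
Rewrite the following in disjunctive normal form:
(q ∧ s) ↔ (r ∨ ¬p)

(q ∧ s) ↔ (r ∨ ¬p)
⇔ ((q ∧ s) → (r ∨ ¬p)) ∧ ((r ∨ ¬p) → (q ∧ s))   — eliminate ↔
⇔ (¬(q ∧ s) ∨ r ∨ ¬p) ∧ ((r ∨ ¬p) → (q ∧ s))   — eliminate →
⇔ (¬(q ∧ s) ∨ r ∨ ¬p) ∧ (¬(r ∨ ¬p) ∨ (q ∧ s))   — eliminate →
⇔ (¬q ∨ ¬s ∨ r ∨ ¬p) ∧ (¬(r ∨ ¬p) ∨ (q ∧ s))   — De Morgan
⇔ (¬q ∨ ¬s ∨ r ∨ ¬p) ∧ ((¬r ∧ ¬¬p) ∨ (q ∧ s))   — De Morgan
⇔ (¬q ∨ ¬s ∨ r ∨ ¬p) ∧ ((¬r ∧ p) ∨ (q ∧ s))   — double negation
⇔ (¬q ∧ ¬r ∧ p) ∨ (¬q ∧ q ∧ s) ∨ (¬s ∧ ¬r ∧ p) ∨ (¬s ∧ q ∧ s) ∨ (r ∧ ¬r ∧ p) ∨ (r ∧ q ∧ s) ∨ (¬p ∧ ¬r ∧ p) ∨ (¬p ∧ q ∧ s)   — distribute ∧ over ∨
⇔ (¬q ∧ ¬r ∧ p) ∨ (¬s ∧ ¬r ∧ p) ∨ (r ∧ q ∧ s) ∨ (¬p ∧ q ∧ s)   — simplify

(¬q ∧ ¬r ∧ p) ∨ (¬s ∧ ¬r ∧ p) ∨ (r ∧ q ∧ s) ∨ (¬p ∧ q ∧ s)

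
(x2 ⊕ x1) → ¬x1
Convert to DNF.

(x2 ⊕ x1) → ¬x1
= ¬(x2 ⊕ x1) ∨ ¬x1   [eliminate →]
= ¬((x2 ∧ ¬x1) ∨ (¬x2 ∧ x1)) ∨ ¬x1   [expand ⊕]
= (¬(x2 ∧ ¬x1) ∧ ¬(¬x2 ∧ x1)) ∨ ¬x1   [De Morgan]
= ((¬x2 ∨ ¬¬x1) ∧ ¬(¬x2 ∧ x1)) ∨ ¬x1   [De Morgan]
= ((¬x2 ∨ x1) ∧ ¬(¬x2 ∧ x1)) ∨ ¬x1   [double negation]
= ((¬x2 ∨ x1) ∧ (¬¬x2 ∨ ¬x1)) ∨ ¬x1   [De Morgan]
= ((¬x2 ∨ x1) ∧ (x2 ∨ ¬x1)) ∨ ¬x1   [double negation]
= (¬x2 ∧ x2) ∨ (¬x2 ∧ ¬x1) ∨ (x1 ∧ x2) ∨ (x1 ∧ ¬x1) ∨ ¬x1   [distribute ∧ over ∨]
= (x1 ∧ x2) ∨ ¬x1   [simplify]

(x1 ∧ x2) ∨ ¬x1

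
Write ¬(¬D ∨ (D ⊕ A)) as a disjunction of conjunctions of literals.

¬(¬D ∨ (D ⊕ A))
≡ ¬(¬D ∨ (D ∧ ¬A) ∨ (¬D ∧ A))   (expand ⊕)
≡ ¬¬D ∧ ¬(D ∧ ¬A) ∧ ¬(¬D ∧ A)   (De Morgan)
≡ D ∧ ¬(D ∧ ¬A) ∧ ¬(¬D ∧ A)   (double negation)
≡ D ∧ (¬D ∨ ¬¬A) ∧ ¬(¬D ∧ A)   (De Morgan)
≡ D ∧ (¬D ∨ A) ∧ ¬(¬D ∧ A)   (double negation)
≡ D ∧ (¬D ∨ A) ∧ (¬¬D ∨ ¬A)   (De Morgan)
≡ D ∧ (¬D ∨ A) ∧ (D ∨ ¬A)   (double negation)
≡ (D ∧ ¬D ∧ D) ∨ (D ∧ ¬D ∧ ¬A) ∨ (D ∧ A ∧ D) ∨ (D ∧ A ∧ ¬A)   (distribute ∧ over ∨)
≡ D ∧ A   (simplify)

D ∧ A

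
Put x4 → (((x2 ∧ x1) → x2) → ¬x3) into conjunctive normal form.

(¬x4 ∨ x2 ∨ ¬x3) ∧ (¬x4 ∨ x1 ∨ ¬x3) ∧ (¬x4 ∨ ¬x2 ∨ ¬x3)

x4 → (((x2 ∧ x1) → x2) → ¬x3)
≡ ¬x4 ∨ (((x2 ∧ x1) → x2) → ¬x3)   [eliminate →]
≡ ¬x4 ∨ ¬((x2 ∧ x1) → x2) ∨ ¬x3   [eliminate →]
≡ ¬x4 ∨ ¬(¬(x2 ∧ x1) ∨ x2) ∨ ¬x3   [eliminate →]
≡ ¬x4 ∨ (¬¬(x2 ∧ x1) ∧ ¬x2) ∨ ¬x3   [De Morgan]
≡ ¬x4 ∨ (x2 ∧ x1 ∧ ¬x2) ∨ ¬x3   [double negation]
≡ (¬x4 ∨ x2 ∨ ¬x3) ∧ (¬x4 ∨ x1 ∨ ¬x3) ∧ (¬x4 ∨ ¬x2 ∨ ¬x3)   [distribute ∨ over ∧]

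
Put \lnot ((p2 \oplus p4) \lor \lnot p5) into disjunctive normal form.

(\lnot p2 \land \lnot p4 \land p5) \lor (p4 \land p2 \land p5)

\lnot ((p2 \oplus p4) \lor \lnot p5)
= \lnot ((p2 \land \lnot p4) \lor (\lnot p2 \land p4) \lor \lnot p5)
= \lnot (p2 \land \lnot p4) \land \lnot (\lnot p2 \land p4) \land \lnot \lnot p5
= (\lnot p2 \lor \lnot \lnot p4) \land \lnot (\lnot p2 \land p4) \land \lnot \lnot p5
= (\lnot p2 \lor p4) \land \lnot (\lnot p2 \land p4) \land \lnot \lnot p5
= (\lnot p2 \lor p4) \land (\lnot \lnot p2 \lor \lnot p4) \land \lnot \lnot p5
= (\lnot p2 \lor p4) \land (p2 \lor \lnot p4) \land \lnot \lnot p5
= (\lnot p2 \lor p4) \land (p2 \lor \lnot p4) \land p5
= (\lnot p2 \land p2 \land p5) \lor (\lnot p2 \land \lnot p4 \land p5) \lor (p4 \land p2 \land p5) \lor (p4 \land \lnot p4 \land p5)
= (\lnot p2 \land \lnot p4 \land p5) \lor (p4 \land p2 \land p5)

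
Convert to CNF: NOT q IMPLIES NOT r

NOT q IMPLIES NOT r
≡ NOT NOT q OR NOT r   (eliminate IMPLIES)
≡ q OR NOT r   (double negation)

q OR NOT r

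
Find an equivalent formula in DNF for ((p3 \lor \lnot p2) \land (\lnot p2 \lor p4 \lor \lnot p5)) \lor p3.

((p3 \lor \lnot p2) \land (\lnot p2 \lor p4 \lor \lnot p5)) \lor p3
≡ (p3 \land \lnot p2) \lor (p3 \land p4) \lor (p3 \land \lnot p5) \lor (\lnot p2 \land \lnot p2) \lor (\lnot p2 \land p4) \lor (\lnot p2 \land \lnot p5) \lor p3   [distribute \land over \lor]
≡ \lnot p2 \lor p3   [simplify]

\lnot p2 \lor p3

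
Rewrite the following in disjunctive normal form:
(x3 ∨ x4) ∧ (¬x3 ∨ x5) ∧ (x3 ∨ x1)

(x3 ∨ x4) ∧ (¬x3 ∨ x5) ∧ (x3 ∨ x1)
≡ (x3 ∧ ¬x3 ∧ x3) ∨ (x3 ∧ ¬x3 ∧ x1) ∨ (x3 ∧ x5 ∧ x3) ∨ (x3 ∧ x5 ∧ x1) ∨ (x4 ∧ ¬x3 ∧ x3) ∨ (x4 ∧ ¬x3 ∧ x1) ∨ (x4 ∧ x5 ∧ x3) ∨ (x4 ∧ x5 ∧ x1)   [distribute ∧ over ∨]
≡ (x3 ∧ x5) ∨ (x4 ∧ ¬x3 ∧ x1) ∨ (x4 ∧ x5 ∧ x1)   [simplify]

(x3 ∧ x5) ∨ (x4 ∧ ¬x3 ∧ x1) ∨ (x4 ∧ x5 ∧ x1)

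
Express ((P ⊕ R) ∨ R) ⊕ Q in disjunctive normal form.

(P ∧ ¬R ∧ ¬Q) ∨ (R ∧ ¬Q) ∨ (¬P ∧ ¬R ∧ Q)

((P ⊕ R) ∨ R) ⊕ Q
≡ (((P ⊕ R) ∨ R) ∧ ¬Q) ∨ (¬((P ⊕ R) ∨ R) ∧ Q)   [expand ⊕]
≡ (((P ∧ ¬R) ∨ (¬P ∧ R) ∨ R) ∧ ¬Q) ∨ (¬((P ⊕ R) ∨ R) ∧ Q)   [expand ⊕]
≡ (((P ∧ ¬R) ∨ (¬P ∧ R) ∨ R) ∧ ¬Q) ∨ (¬((P ∧ ¬R) ∨ (¬P ∧ R) ∨ R) ∧ Q)   [expand ⊕]
≡ (((P ∧ ¬R) ∨ (¬P ∧ R) ∨ R) ∧ ¬Q) ∨ (¬(P ∧ ¬R) ∧ ¬(¬P ∧ R) ∧ ¬R ∧ Q)   [De Morgan]
≡ (((P ∧ ¬R) ∨ (¬P ∧ R) ∨ R) ∧ ¬Q) ∨ ((¬P ∨ ¬¬R) ∧ ¬(¬P ∧ R) ∧ ¬R ∧ Q)   [De Morgan]
≡ (((P ∧ ¬R) ∨ (¬P ∧ R) ∨ R) ∧ ¬Q) ∨ ((¬P ∨ R) ∧ ¬(¬P ∧ R) ∧ ¬R ∧ Q)   [double negation]
≡ (((P ∧ ¬R) ∨ (¬P ∧ R) ∨ R) ∧ ¬Q) ∨ ((¬P ∨ R) ∧ (¬¬P ∨ ¬R) ∧ ¬R ∧ Q)   [De Morgan]
≡ (((P ∧ ¬R) ∨ (¬P ∧ R) ∨ R) ∧ ¬Q) ∨ ((¬P ∨ R) ∧ (P ∨ ¬R) ∧ ¬R ∧ Q)   [double negation]
≡ (P ∧ ¬R ∧ ¬Q) ∨ (¬P ∧ R ∧ ¬Q) ∨ (R ∧ ¬Q) ∨ (¬P ∧ P ∧ ¬R ∧ Q) ∨ (¬P ∧ ¬R ∧ ¬R ∧ Q) ∨ (R ∧ P ∧ ¬R ∧ Q) ∨ (R ∧ ¬R ∧ ¬R ∧ Q)   [distribute ∧ over ∨]
≡ (P ∧ ¬R ∧ ¬Q) ∨ (R ∧ ¬Q) ∨ (¬P ∧ ¬R ∧ Q)   [simplify]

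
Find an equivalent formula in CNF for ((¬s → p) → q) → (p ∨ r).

(s ∨ p ∨ r) ∧ (¬q ∨ p ∨ r)

((¬s → p) → q) → (p ∨ r)
≡ ¬((¬s → p) → q) ∨ p ∨ r   [eliminate →]
≡ ¬(¬(¬s → p) ∨ q) ∨ p ∨ r   [eliminate →]
≡ ¬(¬(¬¬s ∨ p) ∨ q) ∨ p ∨ r   [eliminate →]
≡ (¬¬(¬¬s ∨ p) ∧ ¬q) ∨ p ∨ r   [De Morgan]
≡ ((¬¬s ∨ p) ∧ ¬q) ∨ p ∨ r   [double negation]
≡ ((s ∨ p) ∧ ¬q) ∨ p ∨ r   [double negation]
≡ (s ∨ p ∨ p ∨ r) ∧ (¬q ∨ p ∨ r)   [distribute ∨ over ∧]
≡ (s ∨ p ∨ r) ∧ (¬q ∨ p ∨ r)   [simplify]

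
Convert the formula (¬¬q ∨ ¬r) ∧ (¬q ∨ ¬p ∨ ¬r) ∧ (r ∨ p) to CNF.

(q ∨ ¬r) ∧ (¬q ∨ ¬p ∨ ¬r) ∧ (r ∨ p)

(¬¬q ∨ ¬r) ∧ (¬q ∨ ¬p ∨ ¬r) ∧ (r ∨ p)
≡ (q ∨ ¬r) ∧ (¬q ∨ ¬p ∨ ¬r) ∧ (r ∨ p)   [double negation]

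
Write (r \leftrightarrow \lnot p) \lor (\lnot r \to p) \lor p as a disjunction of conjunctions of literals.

r \lor p

(r \leftrightarrow \lnot p) \lor (\lnot r \to p) \lor p
≡ (r \to \lnot p) \land (\lnot p \to r) \lor (\lnot r \to p) \lor p
≡ (\lnot r \lor \lnot p) \land (\lnot p \to r) \lor (\lnot r \to p) \lor p
≡ (\lnot r \lor \lnot p) \land (\lnot \lnot p \lor r) \lor (\lnot r \to p) \lor p
≡ (\lnot r \lor \lnot p) \land (\lnot \lnot p \lor r) \lor \lnot \lnot r \lor p \lor p
≡ (\lnot r \lor \lnot p) \land (p \lor r) \lor \lnot \lnot r \lor p \lor p
≡ (\lnot r \lor \lnot p) \land (p \lor r) \lor r \lor p \lor p
≡ \lnot r \land p \lor \lnot r \land r \lor \lnot p \land p \lor \lnot p \land r \lor r \lor p \lor p
≡ r \lor p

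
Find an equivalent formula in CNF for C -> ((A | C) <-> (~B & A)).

C -> ((A | C) <-> (~B & A))
⇔ ~C | ((A | C) <-> (~B & A))   [eliminate ->]
⇔ ~C | (((A | C) -> (~B & A)) & ((~B & A) -> (A | C)))   [eliminate <->]
⇔ ~C | ((~(A | C) | (~B & A)) & ((~B & A) -> (A | C)))   [eliminate ->]
⇔ ~C | ((~(A | C) | (~B & A)) & (~(~B & A) | A | C))   [eliminate ->]
⇔ ~C | (((~A & ~C) | (~B & A)) & (~(~B & A) | A | C))   [De Morgan]
⇔ ~C | (((~A & ~C) | (~B & A)) & (~~B | ~A | A | C))   [De Morgan]
⇔ ~C | (((~A & ~C) | (~B & A)) & (B | ~A | A | C))   [double negation]
⇔ (~C | ~A | ~B) & (~C | ~A | A) & (~C | ~C | ~B) & (~C | ~C | A) & (~C | B | ~A | A | C)   [distribute | over &]
⇔ (~C | ~B) & (~C | A)   [simplify]

(~C | ~B) & (~C | A)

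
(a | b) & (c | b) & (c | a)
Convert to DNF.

(a & c) | (a & b) | (b & c)

(a | b) & (c | b) & (c | a)
= (a & c & c) | (a & c & a) | (a & b & c) | (a & b & a) | (b & c & c) | (b & c & a) | (b & b & c) | (b & b & a)   [distribute & over |]
= (a & c) | (a & b) | (b & c)   [simplify]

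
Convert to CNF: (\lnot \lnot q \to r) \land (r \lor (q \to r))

(\lnot \lnot q \to r) \land (r \lor (q \to r))
≡ (\lnot \lnot \lnot q \lor r) \land (r \lor (q \to r))   [eliminate \to]
≡ (\lnot \lnot \lnot q \lor r) \land (r \lor \lnot q \lor r)   [eliminate \to]
≡ (\lnot q \lor r) \land (r \lor \lnot q \lor r)   [double negation]
≡ \lnot q \lor r   [simplify]

\lnot q \lor r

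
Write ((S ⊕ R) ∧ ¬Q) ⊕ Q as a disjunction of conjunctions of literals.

((S ⊕ R) ∧ ¬Q) ⊕ Q
≡ ((S ⊕ R) ∧ ¬Q ∧ ¬Q) ∨ (¬((S ⊕ R) ∧ ¬Q) ∧ Q)   [expand ⊕]
≡ (((S ∧ ¬R) ∨ (¬S ∧ R)) ∧ ¬Q ∧ ¬Q) ∨ (¬((S ⊕ R) ∧ ¬Q) ∧ Q)   [expand ⊕]
≡ (((S ∧ ¬R) ∨ (¬S ∧ R)) ∧ ¬Q ∧ ¬Q) ∨ (¬(((S ∧ ¬R) ∨ (¬S ∧ R)) ∧ ¬Q) ∧ Q)   [expand ⊕]
≡ (((S ∧ ¬R) ∨ (¬S ∧ R)) ∧ ¬Q ∧ ¬Q) ∨ ((¬((S ∧ ¬R) ∨ (¬S ∧ R)) ∨ ¬¬Q) ∧ Q)   [De Morgan]
≡ (((S ∧ ¬R) ∨ (¬S ∧ R)) ∧ ¬Q ∧ ¬Q) ∨ (((¬(S ∧ ¬R) ∧ ¬(¬S ∧ R)) ∨ ¬¬Q) ∧ Q)   [De Morgan]
≡ (((S ∧ ¬R) ∨ (¬S ∧ R)) ∧ ¬Q ∧ ¬Q) ∨ ((((¬S ∨ ¬¬R) ∧ ¬(¬S ∧ R)) ∨ ¬¬Q) ∧ Q)   [De Morgan]
≡ (((S ∧ ¬R) ∨ (¬S ∧ R)) ∧ ¬Q ∧ ¬Q) ∨ ((((¬S ∨ R) ∧ ¬(¬S ∧ R)) ∨ ¬¬Q) ∧ Q)   [double negation]
≡ (((S ∧ ¬R) ∨ (¬S ∧ R)) ∧ ¬Q ∧ ¬Q) ∨ ((((¬S ∨ R) ∧ (¬¬S ∨ ¬R)) ∨ ¬¬Q) ∧ Q)   [De Morgan]
≡ (((S ∧ ¬R) ∨ (¬S ∧ R)) ∧ ¬Q ∧ ¬Q) ∨ ((((¬S ∨ R) ∧ (S ∨ ¬R)) ∨ ¬¬Q) ∧ Q)   [double negation]
≡ (((S ∧ ¬R) ∨ (¬S ∧ R)) ∧ ¬Q ∧ ¬Q) ∨ ((((¬S ∨ R) ∧ (S ∨ ¬R)) ∨ Q) ∧ Q)   [double negation]
≡ (S ∧ ¬R ∧ ¬Q ∧ ¬Q) ∨ (¬S ∧ R ∧ ¬Q ∧ ¬Q) ∨ (¬S ∧ S ∧ Q) ∨ (¬S ∧ ¬R ∧ Q) ∨ (R ∧ S ∧ Q) ∨ (R ∧ ¬R ∧ Q) ∨ (Q ∧ Q)   [distribute ∧ over ∨]
≡ (S ∧ ¬R ∧ ¬Q) ∨ (¬S ∧ R ∧ ¬Q) ∨ Q   [simplify]

(S ∧ ¬R ∧ ¬Q) ∨ (¬S ∧ R ∧ ¬Q) ∨ Q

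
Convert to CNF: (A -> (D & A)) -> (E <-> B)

(A | ~E | B) & (A | ~B | E) & (~D | ~A | ~E | B) & (~D | ~A | ~B | E)

(A -> (D & A)) -> (E <-> B)
⇔ ~(A -> (D & A)) | (E <-> B)   [eliminate ->]
⇔ ~(~A | (D & A)) | (E <-> B)   [eliminate ->]
⇔ ~(~A | (D & A)) | ((E -> B) & (B -> E))   [eliminate <->]
⇔ ~(~A | (D & A)) | ((~E | B) & (B -> E))   [eliminate ->]
⇔ ~(~A | (D & A)) | ((~E | B) & (~B | E))   [eliminate ->]
⇔ (~~A & ~(D & A)) | ((~E | B) & (~B | E))   [De Morgan]
⇔ (A & ~(D & A)) | ((~E | B) & (~B | E))   [double negation]
⇔ (A & (~D | ~A)) | ((~E | B) & (~B | E))   [De Morgan]
⇔ (A | ~E | B) & (A | ~B | E) & (~D | ~A | ~E | B) & (~D | ~A | ~B | E)   [distribute | over &]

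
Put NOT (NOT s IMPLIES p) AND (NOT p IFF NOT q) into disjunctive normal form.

NOT s AND NOT p AND NOT q

NOT (NOT s IMPLIES p) AND (NOT p IFF NOT q)
⇔ NOT (NOT NOT s OR p) AND (NOT p IFF NOT q)   [eliminate IMPLIES]
⇔ NOT (NOT NOT s OR p) AND (NOT p IMPLIES NOT q) AND (NOT q IMPLIES NOT p)   [eliminate IFF]
⇔ NOT (NOT NOT s OR p) AND (NOT NOT p OR NOT q) AND (NOT q IMPLIES NOT p)   [eliminate IMPLIES]
⇔ NOT (NOT NOT s OR p) AND (NOT NOT p OR NOT q) AND (NOT NOT q OR NOT p)   [eliminate IMPLIES]
⇔ NOT NOT NOT s AND NOT p AND (NOT NOT p OR NOT q) AND (NOT NOT q OR NOT p)   [De Morgan]
⇔ NOT s AND NOT p AND (NOT NOT p OR NOT q) AND (NOT NOT q OR NOT p)   [double negation]
⇔ NOT s AND NOT p AND (p OR NOT q) AND (NOT NOT q OR NOT p)   [double negation]
⇔ NOT s AND NOT p AND (p OR NOT q) AND (q OR NOT p)   [double negation]
⇔ (NOT s AND NOT p AND p AND q) OR (NOT s AND NOT p AND p AND NOT p) OR (NOT s AND NOT p AND NOT q AND q) OR (NOT s AND NOT p AND NOT q AND NOT p)   [distribute AND over OR]
⇔ NOT s AND NOT p AND NOT q   [simplify]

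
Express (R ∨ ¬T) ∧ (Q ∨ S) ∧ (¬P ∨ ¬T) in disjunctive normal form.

(R ∨ ¬T) ∧ (Q ∨ S) ∧ (¬P ∨ ¬T)
≡ (R ∧ Q ∧ ¬P) ∨ (R ∧ Q ∧ ¬T) ∨ (R ∧ S ∧ ¬P) ∨ (R ∧ S ∧ ¬T) ∨ (¬T ∧ Q ∧ ¬P) ∨ (¬T ∧ Q ∧ ¬T) ∨ (¬T ∧ S ∧ ¬P) ∨ (¬T ∧ S ∧ ¬T)   [distribute ∧ over ∨]
≡ (R ∧ Q ∧ ¬P) ∨ (R ∧ S ∧ ¬P) ∨ (¬T ∧ Q) ∨ (¬T ∧ S)   [simplify]

(R ∧ Q ∧ ¬P) ∨ (R ∧ S ∧ ¬P) ∨ (¬T ∧ Q) ∨ (¬T ∧ S)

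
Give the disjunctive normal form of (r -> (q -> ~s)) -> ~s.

(r & q & s) | ~s

(r -> (q -> ~s)) -> ~s
≡ ~(r -> (q -> ~s)) | ~s   [eliminate ->]
≡ ~(~r | (q -> ~s)) | ~s   [eliminate ->]
≡ ~(~r | ~q | ~s) | ~s   [eliminate ->]
≡ (~~r & ~~q & ~~s) | ~s   [De Morgan]
≡ (r & ~~q & ~~s) | ~s   [double negation]
≡ (r & q & ~~s) | ~s   [double negation]
≡ (r & q & s) | ~s   [double negation]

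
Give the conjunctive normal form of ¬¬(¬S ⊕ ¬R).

(¬S ∨ ¬R) ∧ (S ∨ R)

¬¬(¬S ⊕ ¬R)
⇔ ¬¬((¬S ∨ ¬R) ∧ ¬(¬S ∧ ¬R))   (expand ⊕)
⇔ (¬S ∨ ¬R) ∧ ¬(¬S ∧ ¬R)   (double negation)
⇔ (¬S ∨ ¬R) ∧ (¬¬S ∨ ¬¬R)   (De Morgan)
⇔ (¬S ∨ ¬R) ∧ (S ∨ ¬¬R)   (double negation)
⇔ (¬S ∨ ¬R) ∧ (S ∨ R)   (double negation)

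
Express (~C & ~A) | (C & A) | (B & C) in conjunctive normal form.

(~C & ~A) | (C & A) | (B & C)
= (~C | C | B) & (~C | C | C) & (~C | A | B) & (~C | A | C) & (~A | C | B) & (~A | C | C) & (~A | A | B) & (~A | A | C)   — distribute | over &
= (~C | A | B) & (~A | C)   — simplify

(~C | A | B) & (~A | C)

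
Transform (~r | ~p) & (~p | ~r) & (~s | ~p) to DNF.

(~r | ~p) & (~p | ~r) & (~s | ~p)
≡ (~r & ~p & ~s) | (~r & ~p & ~p) | (~r & ~r & ~s) | (~r & ~r & ~p) | (~p & ~p & ~s) | (~p & ~p & ~p) | (~p & ~r & ~s) | (~p & ~r & ~p)   — distribute & over |
≡ (~r & ~s) | ~p   — simplify

(~r & ~s) | ~p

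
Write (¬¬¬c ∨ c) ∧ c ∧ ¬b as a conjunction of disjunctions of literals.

(¬¬¬c ∨ c) ∧ c ∧ ¬b
⇔ (¬c ∨ c) ∧ c ∧ ¬b
⇔ c ∧ ¬b

c ∧ ¬b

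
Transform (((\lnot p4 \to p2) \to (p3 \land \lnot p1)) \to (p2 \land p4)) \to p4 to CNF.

(\lnot p2 \lor p3 \lor p4) \land (\lnot p2 \lor \lnot p1 \lor p4)

(((\lnot p4 \to p2) \to (p3 \land \lnot p1)) \to (p2 \land p4)) \to p4
= \lnot (((\lnot p4 \to p2) \to (p3 \land \lnot p1)) \to (p2 \land p4)) \lor p4
= \lnot (\lnot ((\lnot p4 \to p2) \to (p3 \land \lnot p1)) \lor (p2 \land p4)) \lor p4
= \lnot (\lnot (\lnot (\lnot p4 \to p2) \lor (p3 \land \lnot p1)) \lor (p2 \land p4)) \lor p4
= \lnot (\lnot (\lnot (\lnot \lnot p4 \lor p2) \lor (p3 \land \lnot p1)) \lor (p2 \land p4)) \lor p4
= (\lnot \lnot (\lnot (\lnot \lnot p4 \lor p2) \lor (p3 \land \lnot p1)) \land \lnot (p2 \land p4)) \lor p4
= ((\lnot (\lnot \lnot p4 \lor p2) \lor (p3 \land \lnot p1)) \land \lnot (p2 \land p4)) \lor p4
= (((\lnot \lnot \lnot p4 \land \lnot p2) \lor (p3 \land \lnot p1)) \land \lnot (p2 \land p4)) \lor p4
= (((\lnot p4 \land \lnot p2) \lor (p3 \land \lnot p1)) \land \lnot (p2 \land p4)) \lor p4
= (((\lnot p4 \land \lnot p2) \lor (p3 \land \lnot p1)) \land (\lnot p2 \lor \lnot p4)) \lor p4
= (\lnot p4 \lor p3 \lor p4) \land (\lnot p4 \lor \lnot p1 \lor p4) \land (\lnot p2 \lor p3 \lor p4) \land (\lnot p2 \lor \lnot p1 \lor p4) \land (\lnot p2 \lor \lnot p4 \lor p4)
= (\lnot p2 \lor p3 \lor p4) \land (\lnot p2 \lor \lnot p1 \lor p4)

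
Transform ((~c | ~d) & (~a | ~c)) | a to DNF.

((~c | ~d) & (~a | ~c)) | a
≡ (~c & ~a) | (~c & ~c) | (~d & ~a) | (~d & ~c) | a
≡ ~c | (~d & ~a) | a

~c | (~d & ~a) | a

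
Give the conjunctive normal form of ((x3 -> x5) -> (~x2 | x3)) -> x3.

((x3 -> x5) -> (~x2 | x3)) -> x3
⇔ ~((x3 -> x5) -> (~x2 | x3)) | x3   [eliminate ->]
⇔ ~(~(x3 -> x5) | ~x2 | x3) | x3   [eliminate ->]
⇔ ~(~(~x3 | x5) | ~x2 | x3) | x3   [eliminate ->]
⇔ (~~(~x3 | x5) & ~~x2 & ~x3) | x3   [De Morgan]
⇔ ((~x3 | x5) & ~~x2 & ~x3) | x3   [double negation]
⇔ ((~x3 | x5) & x2 & ~x3) | x3   [double negation]
⇔ (~x3 | x5 | x3) & (x2 | x3) & (~x3 | x3)   [distribute | over &]
⇔ x2 | x3   [simplify]

x2 | x3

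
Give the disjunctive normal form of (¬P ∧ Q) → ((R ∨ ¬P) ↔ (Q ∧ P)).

(¬P ∧ Q) → ((R ∨ ¬P) ↔ (Q ∧ P))
≡ ¬(¬P ∧ Q) ∨ ((R ∨ ¬P) ↔ (Q ∧ P))   — eliminate →
≡ ¬(¬P ∧ Q) ∨ (((R ∨ ¬P) → (Q ∧ P)) ∧ ((Q ∧ P) → (R ∨ ¬P)))   — eliminate ↔
≡ ¬(¬P ∧ Q) ∨ ((¬(R ∨ ¬P) ∨ (Q ∧ P)) ∧ ((Q ∧ P) → (R ∨ ¬P)))   — eliminate →
≡ ¬(¬P ∧ Q) ∨ ((¬(R ∨ ¬P) ∨ (Q ∧ P)) ∧ (¬(Q ∧ P) ∨ R ∨ ¬P))   — eliminate →
≡ ¬¬P ∨ ¬Q ∨ ((¬(R ∨ ¬P) ∨ (Q ∧ P)) ∧ (¬(Q ∧ P) ∨ R ∨ ¬P))   — De Morgan
≡ P ∨ ¬Q ∨ ((¬(R ∨ ¬P) ∨ (Q ∧ P)) ∧ (¬(Q ∧ P) ∨ R ∨ ¬P))   — double negation
≡ P ∨ ¬Q ∨ (((¬R ∧ ¬¬P) ∨ (Q ∧ P)) ∧ (¬(Q ∧ P) ∨ R ∨ ¬P))   — De Morgan
≡ P ∨ ¬Q ∨ (((¬R ∧ P) ∨ (Q ∧ P)) ∧ (¬(Q ∧ P) ∨ R ∨ ¬P))   — double negation
≡ P ∨ ¬Q ∨ (((¬R ∧ P) ∨ (Q ∧ P)) ∧ (¬Q ∨ ¬P ∨ R ∨ ¬P))   — De Morgan
≡ P ∨ ¬Q ∨ (¬R ∧ P ∧ ¬Q) ∨ (¬R ∧ P ∧ ¬P) ∨ (¬R ∧ P ∧ R) ∨ (¬R ∧ P ∧ ¬P) ∨ (Q ∧ P ∧ ¬Q) ∨ (Q ∧ P ∧ ¬P) ∨ (Q ∧ P ∧ R) ∨ (Q ∧ P ∧ ¬P)   — distribute ∧ over ∨
≡ P ∨ ¬Q   — simplify

P ∨ ¬Q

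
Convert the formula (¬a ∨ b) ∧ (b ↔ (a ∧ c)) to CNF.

(¬a ∨ b) ∧ (b ↔ (a ∧ c))
⇔ (¬a ∨ b) ∧ (b → (a ∧ c)) ∧ ((a ∧ c) → b)
⇔ (¬a ∨ b) ∧ (¬b ∨ (a ∧ c)) ∧ ((a ∧ c) → b)
⇔ (¬a ∨ b) ∧ (¬b ∨ (a ∧ c)) ∧ (¬(a ∧ c) ∨ b)
⇔ (¬a ∨ b) ∧ (¬b ∨ (a ∧ c)) ∧ (¬a ∨ ¬c ∨ b)
⇔ (¬a ∨ b) ∧ (¬b ∨ a) ∧ (¬b ∨ c) ∧ (¬a ∨ ¬c ∨ b)
⇔ (¬a ∨ b) ∧ (¬b ∨ a) ∧ (¬b ∨ c)

(¬a ∨ b) ∧ (¬b ∨ a) ∧ (¬b ∨ c)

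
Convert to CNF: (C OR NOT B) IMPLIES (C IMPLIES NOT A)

(C OR NOT B) IMPLIES (C IMPLIES NOT A)
= NOT (C OR NOT B) OR (C IMPLIES NOT A)   [eliminate IMPLIES]
= NOT (C OR NOT B) OR NOT C OR NOT A   [eliminate IMPLIES]
= (NOT C AND NOT NOT B) OR NOT C OR NOT A   [De Morgan]
= (NOT C AND B) OR NOT C OR NOT A   [double negation]
= (NOT C OR NOT C OR NOT A) AND (B OR NOT C OR NOT A)   [distribute OR over AND]
= NOT C OR NOT A   [simplify]

NOT C OR NOT A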